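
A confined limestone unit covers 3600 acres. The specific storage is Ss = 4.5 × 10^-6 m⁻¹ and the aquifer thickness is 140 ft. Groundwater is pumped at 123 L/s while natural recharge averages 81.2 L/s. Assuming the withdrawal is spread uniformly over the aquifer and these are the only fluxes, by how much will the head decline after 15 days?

Δh ≈ 19.4 m

b = 140 ft = 42.67 m
S = Ss × b = 4.5 × 10^-6 m⁻¹ × 42.67 m = 1.92 × 10^-4
A = 3600 acres = 1.457 × 10^7 m²
Net abstraction = 123 − 81.2 = 41.8 L/s
Q_net = 41.8 L/s = 3612 m³/d
ΔV = Q × t = 3612 m³/d × 15 d = 54170 m³
Δh = ΔV / (S × A) = 54170 / (1.92 × 10^-4 × 1.457 × 10^7) = 19.36 m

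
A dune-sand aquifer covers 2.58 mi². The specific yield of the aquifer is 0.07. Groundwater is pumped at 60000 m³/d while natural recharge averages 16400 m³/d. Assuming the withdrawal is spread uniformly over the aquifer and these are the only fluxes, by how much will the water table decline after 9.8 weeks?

A = 2.58 mi² = 6.682 × 10^6 m²
Net abstraction = 60000 − 16400 = 43600 m³/d
t = 9.8 weeks = 68.6 d
ΔV = Q × t = 43600 m³/d × 68.6 d = 2.991 × 10^6 m³
Δh = ΔV / (Sy × A) = 2.991 × 10^6 / (0.07 × 6.682 × 10^6) = 6.394 m

Δh ≈ 6.39 m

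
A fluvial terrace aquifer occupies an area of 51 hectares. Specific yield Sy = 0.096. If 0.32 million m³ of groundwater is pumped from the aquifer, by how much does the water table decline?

A = 51 hectares = 5.1 × 10^5 m²
ΔV = 0.32 million m³ = 3.2 × 10^5 m³
Δh = ΔV / (Sy × A) = 3.2 × 10^5 m³ / (0.096 × 5.1 × 10^5 m²) = 6.536 m

Δh ≈ 6.54 m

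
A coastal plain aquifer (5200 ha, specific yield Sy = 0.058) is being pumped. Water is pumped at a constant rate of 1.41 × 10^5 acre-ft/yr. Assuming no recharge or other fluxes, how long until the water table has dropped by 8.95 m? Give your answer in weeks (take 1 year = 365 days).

A = 5200 ha = 5.2 × 10^7 m²
ΔV = Sy × A × Δh = 0.058 × 5.2 × 10^7 × 8.95 = 2.699 × 10^7 m³
Q = 1.41 × 10^5 acre-ft/yr = 4.765 × 10^5 m³/d
t = ΔV / Q = 2.699 × 10^7 m³ / 4.765 × 10^5 m³/d = 56.65 d
t = 56.65 d ≈ 8.093 weeks

t ≈ 8.09 weeks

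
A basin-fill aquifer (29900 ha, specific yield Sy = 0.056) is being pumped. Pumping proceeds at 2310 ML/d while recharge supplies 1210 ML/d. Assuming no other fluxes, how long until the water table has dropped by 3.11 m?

t ≈ 47.3 days

A = 29900 ha = 2.99 × 10^8 m²
ΔV = Sy × A × Δh = 0.056 × 2.99 × 10^8 × 3.11 = 5.207 × 10^7 m³
Net withdrawal = 2310 − 1210 = 1100 ML/d = 1.1 × 10^6 m³/d
t = ΔV / Q = 5.207 × 10^7 m³ / 1.1 × 10^6 m³/d = 47.34 d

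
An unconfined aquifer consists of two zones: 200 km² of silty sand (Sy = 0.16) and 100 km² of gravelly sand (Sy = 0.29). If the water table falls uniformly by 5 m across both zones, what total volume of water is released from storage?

A₁ = 200 km² = 2 × 10^8 m²; A₂ = 100 km² = 1 × 10^8 m²
ΔV₁ = 0.16 × 2 × 10^8 × 5 = 1.6 × 10^8 m³
ΔV₂ = 0.29 × 1 × 10^8 × 5 = 1.45 × 10^8 m³
ΔV = ΔV₁ + ΔV₂ = 3.05 × 10^8 m³

ΔV ≈ 3.05 × 10^8 m³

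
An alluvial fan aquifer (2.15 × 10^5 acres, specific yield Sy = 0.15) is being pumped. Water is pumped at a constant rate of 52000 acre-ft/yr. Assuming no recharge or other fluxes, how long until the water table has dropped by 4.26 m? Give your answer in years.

A = 2.15 × 10^5 acres = 8.701 × 10^8 m²
ΔV = Sy × A × Δh = 0.15 × 8.701 × 10^8 × 4.26 = 5.56 × 10^8 m³
Q = 52000 acre-ft/yr = 1.757 × 10^5 m³/d
t = ΔV / Q = 5.56 × 10^8 m³ / 1.757 × 10^5 m³/d = 3164 d
t = 3164 d ≈ 8.668 years

t ≈ 8.67 years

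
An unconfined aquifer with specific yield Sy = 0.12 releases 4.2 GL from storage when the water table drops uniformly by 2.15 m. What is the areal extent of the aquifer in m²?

A ≈ 1.63 × 10^7 m²

ΔV = 4.2 GL = 4.2 × 10^6 m³
A = ΔV / (Sy × Δh) = 4.2 × 10^6 / (0.12 × 2.15) = 1.628 × 10^7 m²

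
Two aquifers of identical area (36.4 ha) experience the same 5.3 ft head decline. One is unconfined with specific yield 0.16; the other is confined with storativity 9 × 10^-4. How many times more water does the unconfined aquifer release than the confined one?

ΔV_u / ΔV_c ≈ 178

A = 36.4 ha = 3.64 × 10^5 m²
Δh = 5.3 ft = 1.615 m
Unconfined: ΔV_u = Sy × A × Δh = 0.16 × 3.64 × 10^5 × 1.615 = 94080 m³
Confined: ΔV_c = S × A × Δh = 9 × 10^-4 × 3.64 × 10^5 × 1.615 = 529.2 m³
Ratio = ΔV_u / ΔV_c = Sy / S = 0.16 / 9 × 10^-4 = 177.8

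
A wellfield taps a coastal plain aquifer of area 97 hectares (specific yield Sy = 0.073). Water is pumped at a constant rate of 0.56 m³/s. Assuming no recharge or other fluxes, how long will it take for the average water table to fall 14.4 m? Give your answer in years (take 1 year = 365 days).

A = 97 hectares = 9.7 × 10^5 m²
ΔV = Sy × A × Δh = 0.073 × 9.7 × 10^5 × 14.4 = 1.02 × 10^6 m³
Q = 0.56 m³/s = 48380 m³/d
t = ΔV / Q = 1.02 × 10^6 m³ / 48380 m³/d = 21.07 d
t = 21.07 d ≈ 0.05774 years

t ≈ 0.0577 years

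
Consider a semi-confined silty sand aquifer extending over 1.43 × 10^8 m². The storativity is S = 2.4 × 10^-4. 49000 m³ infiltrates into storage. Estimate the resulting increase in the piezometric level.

Δh ≈ 1.43 m

Δh = ΔV / (S × A) = 49000 m³ / (2.4 × 10^-4 × 1.43 × 10^8 m²) = 1.428 m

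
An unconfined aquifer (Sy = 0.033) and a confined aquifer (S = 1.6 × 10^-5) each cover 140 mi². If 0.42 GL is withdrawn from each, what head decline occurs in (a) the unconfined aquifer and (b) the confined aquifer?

A = 140 mi² = 3.626 × 10^8 m²
ΔV = 0.42 GL = 4.2 × 10^5 m³
Unconfined: Δh_u = ΔV/(Sy·A) = 4.2 × 10^5/(0.033 × 3.626 × 10^8) = 0.0351 m
Confined: Δh_c = ΔV/(S·A) = 4.2 × 10^5/(1.6 × 10^-5 × 3.626 × 10^8) = 72.39 m

Δh_u ≈ 0.0351 m; Δh_c ≈ 72.4 m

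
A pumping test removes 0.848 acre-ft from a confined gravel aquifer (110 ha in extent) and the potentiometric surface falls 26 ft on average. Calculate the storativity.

S ≈ 1.2 × 10^-4

A = 110 ha = 1.1 × 10^6 m²
Δh = 26 ft = 7.925 m
ΔV = 0.848 acre-ft = 1046 m³
S = ΔV / (A × Δh) = 1046 m³ / (1.1 × 10^6 m² × 7.925 m) = 1.2 × 10^-4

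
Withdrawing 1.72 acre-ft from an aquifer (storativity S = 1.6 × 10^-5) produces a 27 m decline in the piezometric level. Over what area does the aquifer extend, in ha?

A ≈ 491 ha

ΔV = 1.72 acre-ft = 2122 m³
A = ΔV / (S × Δh) = 2122 / (1.6 × 10^-5 × 27) = 4.911 × 10^6 m²
A = 4.911 × 10^6 m² = 491.1 ha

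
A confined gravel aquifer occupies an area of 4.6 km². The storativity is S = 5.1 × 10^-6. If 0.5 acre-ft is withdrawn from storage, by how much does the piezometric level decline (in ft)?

A = 4.6 km² = 4.6 × 10^6 m²
ΔV = 0.5 acre-ft = 616.7 m³
Δh = ΔV / (S × A) = 616.7 m³ / (5.1 × 10^-6 × 4.6 × 10^6 m²) = 26.29 m
Δh = 26.29 m = 86.25 ft

Δh ≈ 86.3 ft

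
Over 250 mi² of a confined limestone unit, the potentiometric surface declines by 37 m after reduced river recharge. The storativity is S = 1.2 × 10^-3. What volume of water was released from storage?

A = 250 mi² = 6.475 × 10^8 m²
ΔV = S × A × Δh = 0.0012 × 6.475 × 10^8 m² × 37 m = 2.875 × 10^7 m³

ΔV ≈ 2.87 × 10^7 m³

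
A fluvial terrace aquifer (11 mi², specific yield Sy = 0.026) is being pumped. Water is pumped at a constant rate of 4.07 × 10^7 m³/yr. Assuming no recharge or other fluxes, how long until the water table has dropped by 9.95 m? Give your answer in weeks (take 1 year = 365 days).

t ≈ 9.44 weeks

A = 11 mi² = 2.849 × 10^7 m²
ΔV = Sy × A × Δh = 0.026 × 2.849 × 10^7 × 9.95 = 7.37 × 10^6 m³
Q = 4.07 × 10^7 m³/yr = 1.115 × 10^5 m³/d
t = ΔV / Q = 7.37 × 10^6 m³ / 1.115 × 10^5 m³/d = 66.1 d
t = 66.1 d ≈ 9.443 weeks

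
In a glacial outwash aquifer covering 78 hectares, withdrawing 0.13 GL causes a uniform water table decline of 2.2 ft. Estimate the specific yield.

Sy ≈ 0.25

A = 78 hectares = 7.8 × 10^5 m²
Δh = 2.2 ft = 0.6706 m
ΔV = 0.13 GL = 1.3 × 10^5 m³
Sy = ΔV / (A × Δh) = 1.3 × 10^5 m³ / (7.8 × 10^5 m² × 0.6706 m) = 0.2485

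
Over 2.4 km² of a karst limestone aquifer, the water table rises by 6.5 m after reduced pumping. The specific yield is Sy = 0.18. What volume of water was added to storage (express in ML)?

ΔV ≈ 2810 ML

A = 2.4 km² = 2.4 × 10^6 m²
ΔV = Sy × A × Δh = 0.18 × 2.4 × 10^6 m² × 6.5 m = 2.808 × 10^6 m³
ΔV = 2.808 × 10^6 m³ = 2808 ML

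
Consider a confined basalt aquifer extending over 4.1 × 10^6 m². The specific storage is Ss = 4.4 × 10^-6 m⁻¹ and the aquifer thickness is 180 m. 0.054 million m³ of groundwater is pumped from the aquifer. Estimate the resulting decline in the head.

Δh ≈ 16.6 m

S = Ss × b = 4.4 × 10^-6 m⁻¹ × 180 m = 7.92 × 10^-4
ΔV = 0.054 million m³ = 54000 m³
Δh = ΔV / (S × A) = 54000 m³ / (7.92 × 10^-4 × 4.1 × 10^6 m²) = 16.63 m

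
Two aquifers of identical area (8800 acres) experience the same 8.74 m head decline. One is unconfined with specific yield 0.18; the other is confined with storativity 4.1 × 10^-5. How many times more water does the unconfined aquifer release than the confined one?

A = 8800 acres = 3.561 × 10^7 m²
Unconfined: ΔV_u = Sy × A × Δh = 0.18 × 3.561 × 10^7 × 8.74 = 5.603 × 10^7 m³
Confined: ΔV_c = S × A × Δh = 4.1 × 10^-5 × 3.561 × 10^7 × 8.74 = 12760 m³
Ratio = ΔV_u / ΔV_c = Sy / S = 0.18 / 4.1 × 10^-5 = 4390

ΔV_u / ΔV_c ≈ 4390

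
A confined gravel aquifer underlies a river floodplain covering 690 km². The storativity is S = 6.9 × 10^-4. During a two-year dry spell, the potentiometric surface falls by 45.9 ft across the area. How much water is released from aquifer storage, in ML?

A = 690 km² = 6.9 × 10^8 m²
Δh = 45.9 ft = 13.99 m
ΔV = S × A × Δh = 6.9 × 10^-4 × 6.9 × 10^8 m² × 13.99 m = 6.661 × 10^6 m³
ΔV = 6.661 × 10^6 m³ = 6661 ML

ΔV ≈ 6660 ML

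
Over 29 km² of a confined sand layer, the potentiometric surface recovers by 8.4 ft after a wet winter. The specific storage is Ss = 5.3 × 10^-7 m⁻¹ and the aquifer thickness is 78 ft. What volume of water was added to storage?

ΔV ≈ 936 m³

b = 78 ft = 23.77 m
S = Ss × b = 5.3 × 10^-7 m⁻¹ × 23.77 m = 1.26 × 10^-5
A = 29 km² = 2.9 × 10^7 m²
Δh = 8.4 ft = 2.56 m
ΔV = S × A × Δh = 1.26 × 10^-5 × 2.9 × 10^7 m² × 2.56 m = 935.6 m³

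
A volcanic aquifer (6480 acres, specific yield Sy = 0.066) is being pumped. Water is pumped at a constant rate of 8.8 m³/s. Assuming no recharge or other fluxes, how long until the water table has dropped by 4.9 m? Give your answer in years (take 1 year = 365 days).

A = 6480 acres = 2.622 × 10^7 m²
ΔV = Sy × A × Δh = 0.066 × 2.622 × 10^7 × 4.9 = 8.481 × 10^6 m³
Q = 8.8 m³/s = 7.603 × 10^5 m³/d
t = ΔV / Q = 8.481 × 10^6 m³ / 7.603 × 10^5 m³/d = 11.15 d
t = 11.15 d ≈ 0.03056 years

t ≈ 0.0306 years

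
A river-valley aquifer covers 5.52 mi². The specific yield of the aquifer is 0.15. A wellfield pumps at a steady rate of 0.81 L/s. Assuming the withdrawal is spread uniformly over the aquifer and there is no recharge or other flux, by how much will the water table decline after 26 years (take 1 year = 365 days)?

Δh ≈ 0.31 m

A = 5.52 mi² = 1.43 × 10^7 m²
Q = 0.81 L/s = 69.98 m³/d
t = 26 years = 9490 d
ΔV = Q × t = 69.98 m³/d × 9490 d = 6.641 × 10^5 m³
Δh = ΔV / (Sy × A) = 6.641 × 10^5 / (0.15 × 1.43 × 10^7) = 0.3097 m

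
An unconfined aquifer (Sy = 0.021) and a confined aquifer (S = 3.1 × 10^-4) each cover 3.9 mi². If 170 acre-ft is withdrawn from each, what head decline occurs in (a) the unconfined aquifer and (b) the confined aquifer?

Δh_u ≈ 0.989 m; Δh_c ≈ 67 m

A = 3.9 mi² = 1.01 × 10^7 m²
ΔV = 170 acre-ft = 2.097 × 10^5 m³
Unconfined: Δh_u = ΔV/(Sy·A) = 2.097 × 10^5/(0.021 × 1.01 × 10^7) = 0.9886 m
Confined: Δh_c = ΔV/(S·A) = 2.097 × 10^5/(3.1 × 10^-4 × 1.01 × 10^7) = 66.97 m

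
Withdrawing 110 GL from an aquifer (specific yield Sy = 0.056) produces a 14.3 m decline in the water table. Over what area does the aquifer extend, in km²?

ΔV = 110 GL = 1.1 × 10^8 m³
A = ΔV / (Sy × Δh) = 1.1 × 10^8 / (0.056 × 14.3) = 1.374 × 10^8 m²
A = 1.374 × 10^8 m² = 137.4 km²

A ≈ 137 km²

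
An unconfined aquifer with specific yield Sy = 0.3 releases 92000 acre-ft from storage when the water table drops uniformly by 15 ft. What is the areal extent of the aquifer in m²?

A ≈ 8.27 × 10^7 m²

Δh = 15 ft = 4.572 m
ΔV = 92000 acre-ft = 1.135 × 10^8 m³
A = ΔV / (Sy × Δh) = 1.135 × 10^8 / (0.3 × 4.572) = 8.274 × 10^7 m²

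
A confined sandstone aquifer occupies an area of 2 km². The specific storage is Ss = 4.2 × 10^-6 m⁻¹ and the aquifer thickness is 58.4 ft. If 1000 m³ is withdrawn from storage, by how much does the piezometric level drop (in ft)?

b = 58.4 ft = 17.8 m
S = Ss × b = 4.2 × 10^-6 m⁻¹ × 17.8 m = 7.476 × 10^-5
A = 2 km² = 2 × 10^6 m²
Δh = ΔV / (S × A) = 1000 m³ / (7.476 × 10^-5 × 2 × 10^6 m²) = 6.688 m
Δh = 6.688 m = 21.94 ft

Δh ≈ 21.9 ft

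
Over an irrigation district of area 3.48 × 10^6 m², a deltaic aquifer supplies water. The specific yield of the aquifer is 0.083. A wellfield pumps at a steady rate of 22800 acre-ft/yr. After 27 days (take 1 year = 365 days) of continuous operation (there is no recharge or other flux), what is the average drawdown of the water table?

Q = 22800 acre-ft/yr = 77050 m³/d
ΔV = Q × t = 77050 m³/d × 27 d = 2.08 × 10^6 m³
Δh = ΔV / (Sy × A) = 2.08 × 10^6 / (0.083 × 3.48 × 10^6) = 7.202 m

Δh ≈ 7.2 m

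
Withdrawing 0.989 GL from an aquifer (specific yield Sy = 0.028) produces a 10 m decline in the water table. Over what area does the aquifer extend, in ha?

ΔV = 0.989 GL = 9.89 × 10^5 m³
A = ΔV / (Sy × Δh) = 9.89 × 10^5 / (0.028 × 10) = 3.532 × 10^6 m²
A = 3.532 × 10^6 m² = 353.2 ha

A ≈ 353 ha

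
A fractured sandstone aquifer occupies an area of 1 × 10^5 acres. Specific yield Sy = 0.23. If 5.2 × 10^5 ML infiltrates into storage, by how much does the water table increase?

Δh ≈ 5.59 m

A = 1 × 10^5 acres = 4.047 × 10^8 m²
ΔV = 5.2 × 10^5 ML = 5.2 × 10^8 m³
Δh = ΔV / (Sy × A) = 5.2 × 10^8 m³ / (0.23 × 4.047 × 10^8 m²) = 5.587 m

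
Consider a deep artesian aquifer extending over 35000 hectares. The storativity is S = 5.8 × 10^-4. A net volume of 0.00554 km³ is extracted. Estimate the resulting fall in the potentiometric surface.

A = 35000 hectares = 3.5 × 10^8 m²
ΔV = 0.00554 km³ = 5.54 × 10^6 m³
Δh = ΔV / (S × A) = 5.54 × 10^6 m³ / (5.8 × 10^-4 × 3.5 × 10^8 m²) = 27.29 m

Δh ≈ 27.3 m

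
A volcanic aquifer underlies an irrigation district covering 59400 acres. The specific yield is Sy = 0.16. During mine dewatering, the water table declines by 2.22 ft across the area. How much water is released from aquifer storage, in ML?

ΔV ≈ 26000 ML

A = 59400 acres = 2.404 × 10^8 m²
Δh = 2.22 ft = 0.6767 m
ΔV = Sy × A × Δh = 0.16 × 2.404 × 10^8 m² × 0.6767 m = 2.603 × 10^7 m³
ΔV = 2.603 × 10^7 m³ = 26030 ML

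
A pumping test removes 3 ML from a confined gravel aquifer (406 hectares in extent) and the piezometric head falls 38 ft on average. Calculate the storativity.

S ≈ 6.4 × 10^-5

A = 406 hectares = 4.06 × 10^6 m²
Δh = 38 ft = 11.58 m
ΔV = 3 ML = 3000 m³
S = ΔV / (A × Δh) = 3000 m³ / (4.06 × 10^6 m² × 11.58 m) = 6.38 × 10^-5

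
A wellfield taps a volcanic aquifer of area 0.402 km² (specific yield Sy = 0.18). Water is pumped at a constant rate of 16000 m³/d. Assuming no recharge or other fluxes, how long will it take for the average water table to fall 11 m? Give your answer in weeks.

t ≈ 7.11 weeks

A = 0.402 km² = 4.02 × 10^5 m²
ΔV = Sy × A × Δh = 0.18 × 4.02 × 10^5 × 11 = 7.96 × 10^5 m³
t = ΔV / Q = 7.96 × 10^5 m³ / 16000 m³/d = 49.75 d
t = 49.75 d ≈ 7.107 weeks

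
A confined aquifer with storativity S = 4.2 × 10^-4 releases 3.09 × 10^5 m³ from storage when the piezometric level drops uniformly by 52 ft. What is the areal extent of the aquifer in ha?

A ≈ 4640 ha

Δh = 52 ft = 15.85 m
A = ΔV / (S × Δh) = 3.09 × 10^5 / (4.2 × 10^-4 × 15.85) = 4.642 × 10^7 m²
A = 4.642 × 10^7 m² = 4642 ha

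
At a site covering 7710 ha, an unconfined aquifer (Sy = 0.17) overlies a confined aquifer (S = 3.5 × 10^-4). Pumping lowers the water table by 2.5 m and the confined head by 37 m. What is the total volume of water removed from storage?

A = 7710 ha = 7.71 × 10^7 m²
Unconfined: ΔV_u = Sy × A × Δh_u = 0.17 × 7.71 × 10^7 × 2.5 = 3.277 × 10^7 m³
Confined: ΔV_c = S × A × Δh_c = 3.5 × 10^-4 × 7.71 × 10^7 × 37 = 9.984 × 10^5 m³
Total ΔV = 3.277 × 10^7 + 9.984 × 10^5 = 3.377 × 10^7 m³

ΔV ≈ 3.38 × 10^7 m³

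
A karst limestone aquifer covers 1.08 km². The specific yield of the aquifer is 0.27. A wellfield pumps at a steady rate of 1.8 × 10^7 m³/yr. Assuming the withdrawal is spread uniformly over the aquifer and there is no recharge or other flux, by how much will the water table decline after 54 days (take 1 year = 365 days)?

A = 1.08 km² = 1.08 × 10^6 m²
Q = 1.8 × 10^7 m³/yr = 49320 m³/d
ΔV = Q × t = 49320 m³/d × 54 d = 2.663 × 10^6 m³
Δh = ΔV / (Sy × A) = 2.663 × 10^6 / (0.27 × 1.08 × 10^6) = 9.132 m

Δh ≈ 9.13 m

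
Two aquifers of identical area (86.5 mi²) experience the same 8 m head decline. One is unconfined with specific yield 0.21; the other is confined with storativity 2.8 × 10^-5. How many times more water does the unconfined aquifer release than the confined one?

A = 86.5 mi² = 2.24 × 10^8 m²
Unconfined: ΔV_u = Sy × A × Δh = 0.21 × 2.24 × 10^8 × 8 = 3.764 × 10^8 m³
Confined: ΔV_c = S × A × Δh = 2.8 × 10^-5 × 2.24 × 10^8 × 8 = 50180 m³
Ratio = ΔV_u / ΔV_c = Sy / S = 0.21 / 2.8 × 10^-5 = 7500

ΔV_u / ΔV_c ≈ 7500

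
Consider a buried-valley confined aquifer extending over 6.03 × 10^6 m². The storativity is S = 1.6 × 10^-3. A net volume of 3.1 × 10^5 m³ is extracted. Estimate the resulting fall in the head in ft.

Δh = ΔV / (S × A) = 3.1 × 10^5 m³ / (0.0016 × 6.03 × 10^6 m²) = 32.13 m
Δh = 32.13 m = 105.4 ft

Δh ≈ 105 ft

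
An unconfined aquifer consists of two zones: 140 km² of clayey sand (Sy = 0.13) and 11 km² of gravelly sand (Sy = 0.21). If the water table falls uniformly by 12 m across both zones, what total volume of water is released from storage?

ΔV ≈ 2.46 × 10^8 m³

A₁ = 140 km² = 1.4 × 10^8 m²; A₂ = 11 km² = 1.1 × 10^7 m²
ΔV₁ = 0.13 × 1.4 × 10^8 × 12 = 2.184 × 10^8 m³
ΔV₂ = 0.21 × 1.1 × 10^7 × 12 = 2.772 × 10^7 m³
ΔV = ΔV₁ + ΔV₂ = 2.461 × 10^8 m³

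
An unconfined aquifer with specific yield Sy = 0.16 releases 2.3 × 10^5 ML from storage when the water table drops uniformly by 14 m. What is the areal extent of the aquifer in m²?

ΔV = 2.3 × 10^5 ML = 2.3 × 10^8 m³
A = ΔV / (Sy × Δh) = 2.3 × 10^8 / (0.16 × 14) = 1.027 × 10^8 m²

A ≈ 1.03 × 10^8 m²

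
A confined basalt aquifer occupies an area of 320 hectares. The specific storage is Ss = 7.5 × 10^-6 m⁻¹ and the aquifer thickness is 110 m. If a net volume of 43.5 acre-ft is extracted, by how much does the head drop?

S = Ss × b = 7.5 × 10^-6 m⁻¹ × 110 m = 8.25 × 10^-4
A = 320 hectares = 3.2 × 10^6 m²
ΔV = 43.5 acre-ft = 53660 m³
Δh = ΔV / (S × A) = 53660 m³ / (8.25 × 10^-4 × 3.2 × 10^6 m²) = 20.32 m

Δh ≈ 20.3 m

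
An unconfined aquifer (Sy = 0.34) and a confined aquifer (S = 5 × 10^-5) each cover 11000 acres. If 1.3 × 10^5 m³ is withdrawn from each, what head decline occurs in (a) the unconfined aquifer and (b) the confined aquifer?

Δh_u ≈ 0.00859 m; Δh_c ≈ 58.4 m

A = 11000 acres = 4.452 × 10^7 m²
Unconfined: Δh_u = ΔV/(Sy·A) = 1.3 × 10^5/(0.34 × 4.452 × 10^7) = 0.008589 m
Confined: Δh_c = ΔV/(S·A) = 1.3 × 10^5/(5 × 10^-5 × 4.452 × 10^7) = 58.41 m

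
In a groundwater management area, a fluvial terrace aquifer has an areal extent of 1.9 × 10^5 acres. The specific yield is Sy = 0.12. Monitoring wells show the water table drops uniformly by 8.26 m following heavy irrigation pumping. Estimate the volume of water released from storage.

ΔV ≈ 7.62 × 10^8 m³

A = 1.9 × 10^5 acres = 7.689 × 10^8 m²
ΔV = Sy × A × Δh = 0.12 × 7.689 × 10^8 m² × 8.26 m = 7.621 × 10^8 m³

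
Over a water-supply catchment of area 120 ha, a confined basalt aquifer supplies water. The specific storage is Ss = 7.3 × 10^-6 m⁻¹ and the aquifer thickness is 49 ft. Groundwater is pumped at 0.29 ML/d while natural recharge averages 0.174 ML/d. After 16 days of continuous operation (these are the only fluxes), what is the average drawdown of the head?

Δh ≈ 14.2 m

b = 49 ft = 14.94 m
S = Ss × b = 7.3 × 10^-6 m⁻¹ × 14.94 m = 1.09 × 10^-4
A = 120 ha = 1.2 × 10^6 m²
Net abstraction = 0.29 − 0.174 = 0.116 ML/d
Q_net = 0.116 ML/d = 116 m³/d
ΔV = Q × t = 116 m³/d × 16 d = 1856 m³
Δh = ΔV / (S × A) = 1856 / (1.09 × 10^-4 × 1.2 × 10^6) = 14.19 m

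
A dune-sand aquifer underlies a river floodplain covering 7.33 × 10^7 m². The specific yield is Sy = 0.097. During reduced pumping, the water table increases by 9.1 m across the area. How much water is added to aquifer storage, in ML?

ΔV ≈ 64700 ML

ΔV = Sy × A × Δh = 0.097 × 7.33 × 10^7 m² × 9.1 m = 6.47 × 10^7 m³
ΔV = 6.47 × 10^7 m³ = 64700 ML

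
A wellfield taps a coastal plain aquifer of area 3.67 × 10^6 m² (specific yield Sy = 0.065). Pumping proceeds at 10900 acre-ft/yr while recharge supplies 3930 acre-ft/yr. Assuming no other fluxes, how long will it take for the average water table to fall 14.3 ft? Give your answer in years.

t ≈ 0.121 years

Δh = 14.3 ft = 4.359 m
ΔV = Sy × A × Δh = 0.065 × 3.67 × 10^6 × 4.359 = 1.04 × 10^6 m³
Net withdrawal = 10900 − 3930 = 6970 acre-ft/yr = 23550 m³/d
t = ΔV / Q = 1.04 × 10^6 m³ / 23550 m³/d = 44.14 d
t = 44.14 d ≈ 0.1209 years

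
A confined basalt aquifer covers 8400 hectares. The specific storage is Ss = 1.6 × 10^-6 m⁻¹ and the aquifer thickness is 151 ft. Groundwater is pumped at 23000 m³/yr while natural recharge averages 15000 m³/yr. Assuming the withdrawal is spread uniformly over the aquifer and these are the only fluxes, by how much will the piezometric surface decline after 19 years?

Δh ≈ 24.6 m

b = 151 ft = 46.02 m
S = Ss × b = 1.6 × 10^-6 m⁻¹ × 46.02 m = 7.364 × 10^-5
A = 8400 hectares = 8.4 × 10^7 m²
Net abstraction = 23000 − 15000 = 8000 m³/yr
Q_net = 8000 m³/yr = 21.92 m³/d
t = 19 years = 6935 d
ΔV = Q × t = 21.92 m³/d × 6935 d = 1.52 × 10^5 m³
Δh = ΔV / (S × A) = 1.52 × 10^5 / (7.364 × 10^-5 × 8.4 × 10^7) = 24.57 m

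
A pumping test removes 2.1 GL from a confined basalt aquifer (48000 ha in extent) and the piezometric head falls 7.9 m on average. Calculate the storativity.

A = 48000 ha = 4.8 × 10^8 m²
ΔV = 2.1 GL = 2.1 × 10^6 m³
S = ΔV / (A × Δh) = 2.1 × 10^6 m³ / (4.8 × 10^8 m² × 7.9 m) = 5.538 × 10^-4

S ≈ 5.5 × 10^-4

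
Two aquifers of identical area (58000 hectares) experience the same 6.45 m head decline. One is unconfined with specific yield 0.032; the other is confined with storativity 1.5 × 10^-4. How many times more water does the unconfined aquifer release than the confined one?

A = 58000 hectares = 5.8 × 10^8 m²
Unconfined: ΔV_u = Sy × A × Δh = 0.032 × 5.8 × 10^8 × 6.45 = 1.197 × 10^8 m³
Confined: ΔV_c = S × A × Δh = 1.5 × 10^-4 × 5.8 × 10^8 × 6.45 = 5.611 × 10^5 m³
Ratio = ΔV_u / ΔV_c = Sy / S = 0.032 / 1.5 × 10^-4 = 213.3

ΔV_u / ΔV_c ≈ 213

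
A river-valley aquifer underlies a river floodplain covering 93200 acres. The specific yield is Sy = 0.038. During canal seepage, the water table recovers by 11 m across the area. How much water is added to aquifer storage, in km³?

ΔV ≈ 0.158 km³

A = 93200 acres = 3.772 × 10^8 m²
ΔV = Sy × A × Δh = 0.038 × 3.772 × 10^8 m² × 11 m = 1.577 × 10^8 m³
ΔV = 1.577 × 10^8 m³ = 0.1577 km³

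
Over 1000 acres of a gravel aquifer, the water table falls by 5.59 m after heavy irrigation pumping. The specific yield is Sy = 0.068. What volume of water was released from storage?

A = 1000 acres = 4.047 × 10^6 m²
ΔV = Sy × A × Δh = 0.068 × 4.047 × 10^6 m² × 5.59 m = 1.538 × 10^6 m³

ΔV ≈ 1.54 × 10^6 m³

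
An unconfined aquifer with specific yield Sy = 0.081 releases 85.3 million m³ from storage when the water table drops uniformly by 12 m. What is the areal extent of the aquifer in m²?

A ≈ 8.78 × 10^7 m²

ΔV = 85.3 million m³ = 8.53 × 10^7 m³
A = ΔV / (Sy × Δh) = 8.53 × 10^7 / (0.081 × 12) = 8.776 × 10^7 m²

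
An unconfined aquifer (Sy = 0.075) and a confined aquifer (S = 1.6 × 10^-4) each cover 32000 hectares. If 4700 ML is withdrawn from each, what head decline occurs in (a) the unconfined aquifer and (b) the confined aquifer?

A = 32000 hectares = 3.2 × 10^8 m²
ΔV = 4700 ML = 4.7 × 10^6 m³
Unconfined: Δh_u = ΔV/(Sy·A) = 4.7 × 10^6/(0.075 × 3.2 × 10^8) = 0.1958 m
Confined: Δh_c = ΔV/(S·A) = 4.7 × 10^6/(1.6 × 10^-4 × 3.2 × 10^8) = 91.8 m

Δh_u ≈ 0.196 m; Δh_c ≈ 91.8 m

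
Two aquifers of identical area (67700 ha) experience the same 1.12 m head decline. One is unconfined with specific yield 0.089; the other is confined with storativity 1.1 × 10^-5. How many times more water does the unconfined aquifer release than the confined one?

ΔV_u / ΔV_c ≈ 8090

A = 67700 ha = 6.77 × 10^8 m²
Unconfined: ΔV_u = Sy × A × Δh = 0.089 × 6.77 × 10^8 × 1.12 = 6.748 × 10^7 m³
Confined: ΔV_c = S × A × Δh = 1.1 × 10^-5 × 6.77 × 10^8 × 1.12 = 8341 m³
Ratio = ΔV_u / ΔV_c = Sy / S = 0.089 / 1.1 × 10^-5 = 8091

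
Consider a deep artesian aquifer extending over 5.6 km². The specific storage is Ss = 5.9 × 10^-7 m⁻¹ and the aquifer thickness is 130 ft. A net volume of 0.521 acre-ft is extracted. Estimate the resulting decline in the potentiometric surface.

b = 130 ft = 39.62 m
S = Ss × b = 5.9 × 10^-7 m⁻¹ × 39.62 m = 2.338 × 10^-5
A = 5.6 km² = 5.6 × 10^6 m²
ΔV = 0.521 acre-ft = 642.6 m³
Δh = ΔV / (S × A) = 642.6 m³ / (2.338 × 10^-5 × 5.6 × 10^6 m²) = 4.909 m

Δh ≈ 4.91 m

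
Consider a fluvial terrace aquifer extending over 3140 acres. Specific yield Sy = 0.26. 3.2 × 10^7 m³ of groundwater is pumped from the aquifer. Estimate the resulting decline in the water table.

Δh ≈ 9.69 m

A = 3140 acres = 1.271 × 10^7 m²
Δh = ΔV / (Sy × A) = 3.2 × 10^7 m³ / (0.26 × 1.271 × 10^7 m²) = 9.686 m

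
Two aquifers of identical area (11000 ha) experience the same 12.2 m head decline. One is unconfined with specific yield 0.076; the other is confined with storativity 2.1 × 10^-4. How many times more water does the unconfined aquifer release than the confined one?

A = 11000 ha = 1.1 × 10^8 m²
Unconfined: ΔV_u = Sy × A × Δh = 0.076 × 1.1 × 10^8 × 12.2 = 1.02 × 10^8 m³
Confined: ΔV_c = S × A × Δh = 2.1 × 10^-4 × 1.1 × 10^8 × 12.2 = 2.818 × 10^5 m³
Ratio = ΔV_u / ΔV_c = Sy / S = 0.076 / 2.1 × 10^-4 = 361.9

ΔV_u / ΔV_c ≈ 362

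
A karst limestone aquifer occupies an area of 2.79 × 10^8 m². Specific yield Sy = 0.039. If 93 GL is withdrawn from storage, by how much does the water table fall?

ΔV = 93 GL = 9.3 × 10^7 m³
Δh = ΔV / (Sy × A) = 9.3 × 10^7 m³ / (0.039 × 2.79 × 10^8 m²) = 8.547 m

Δh ≈ 8.55 m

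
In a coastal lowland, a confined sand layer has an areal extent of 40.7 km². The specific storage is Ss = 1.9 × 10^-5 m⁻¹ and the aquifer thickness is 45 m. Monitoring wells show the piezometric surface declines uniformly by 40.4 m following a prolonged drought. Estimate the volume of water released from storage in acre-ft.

ΔV ≈ 1140 acre-ft

S = Ss × b = 1.9 × 10^-5 m⁻¹ × 45 m = 8.55 × 10^-4
A = 40.7 km² = 4.07 × 10^7 m²
ΔV = S × A × Δh = 8.55 × 10^-4 × 4.07 × 10^7 m² × 40.4 m = 1.406 × 10^6 m³
ΔV = 1.406 × 10^6 m³ = 1140 acre-ft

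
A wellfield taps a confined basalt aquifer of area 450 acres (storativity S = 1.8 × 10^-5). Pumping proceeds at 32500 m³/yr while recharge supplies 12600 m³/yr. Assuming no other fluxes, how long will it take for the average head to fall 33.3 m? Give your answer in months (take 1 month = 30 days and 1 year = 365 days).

t ≈ 0.667 months

A = 450 acres = 1.821 × 10^6 m²
ΔV = S × A × Δh = 1.8 × 10^-5 × 1.821 × 10^6 × 33.3 = 1092 m³
Net withdrawal = 32500 − 12600 = 19900 m³/yr = 54.52 m³/d
t = ΔV / Q = 1092 m³ / 54.52 m³/d = 20.02 d
t = 20.02 d ≈ 0.6674 months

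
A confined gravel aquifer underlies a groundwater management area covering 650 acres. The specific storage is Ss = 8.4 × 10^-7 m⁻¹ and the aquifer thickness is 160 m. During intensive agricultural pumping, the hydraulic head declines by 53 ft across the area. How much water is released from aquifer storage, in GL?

S = Ss × b = 8.4 × 10^-7 m⁻¹ × 160 m = 1.344 × 10^-4
A = 650 acres = 2.63 × 10^6 m²
Δh = 53 ft = 16.15 m
ΔV = S × A × Δh = 1.344 × 10^-4 × 2.63 × 10^6 m² × 16.15 m = 5711 m³
ΔV = 5711 m³ = 0.005711 GL

ΔV ≈ 0.00571 GL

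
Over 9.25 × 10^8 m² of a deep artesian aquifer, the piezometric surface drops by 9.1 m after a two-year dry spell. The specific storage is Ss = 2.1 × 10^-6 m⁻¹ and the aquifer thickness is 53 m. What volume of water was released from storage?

ΔV ≈ 9.37 × 10^5 m³

S = Ss × b = 2.1 × 10^-6 m⁻¹ × 53 m = 1.113 × 10^-4
ΔV = S × A × Δh = 1.113 × 10^-4 × 9.25 × 10^8 m² × 9.1 m = 9.369 × 10^5 m³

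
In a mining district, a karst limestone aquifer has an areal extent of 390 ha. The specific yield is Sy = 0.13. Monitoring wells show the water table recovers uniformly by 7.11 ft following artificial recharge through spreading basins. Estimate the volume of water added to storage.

ΔV ≈ 1.1 × 10^6 m³

A = 390 ha = 3.9 × 10^6 m²
Δh = 7.11 ft = 2.167 m
ΔV = Sy × A × Δh = 0.13 × 3.9 × 10^6 m² × 2.167 m = 1.099 × 10^6 m³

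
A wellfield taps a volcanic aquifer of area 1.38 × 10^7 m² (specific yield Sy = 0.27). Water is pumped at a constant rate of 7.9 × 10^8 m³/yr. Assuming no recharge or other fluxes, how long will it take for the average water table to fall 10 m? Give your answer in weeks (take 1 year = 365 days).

t ≈ 2.46 weeks

ΔV = Sy × A × Δh = 0.27 × 1.38 × 10^7 × 10 = 3.726 × 10^7 m³
Q = 7.9 × 10^8 m³/yr = 2.164 × 10^6 m³/d
t = ΔV / Q = 3.726 × 10^7 m³ / 2.164 × 10^6 m³/d = 17.22 d
t = 17.22 d ≈ 2.459 weeks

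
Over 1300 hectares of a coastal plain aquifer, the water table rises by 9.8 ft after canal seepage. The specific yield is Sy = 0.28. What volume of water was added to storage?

ΔV ≈ 1.09 × 10^7 m³

A = 1300 hectares = 1.3 × 10^7 m²
Δh = 9.8 ft = 2.987 m
ΔV = Sy × A × Δh = 0.28 × 1.3 × 10^7 m² × 2.987 m = 1.087 × 10^7 m³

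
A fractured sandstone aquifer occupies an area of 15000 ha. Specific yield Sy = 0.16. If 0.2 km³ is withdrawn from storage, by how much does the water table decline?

Δh ≈ 8.33 m

A = 15000 ha = 1.5 × 10^8 m²
ΔV = 0.2 km³ = 2 × 10^8 m³
Δh = ΔV / (Sy × A) = 2 × 10^8 m³ / (0.16 × 1.5 × 10^8 m²) = 8.333 m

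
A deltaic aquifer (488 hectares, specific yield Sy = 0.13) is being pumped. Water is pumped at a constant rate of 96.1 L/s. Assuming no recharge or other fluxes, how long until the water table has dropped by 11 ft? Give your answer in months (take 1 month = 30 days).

A = 488 hectares = 4.88 × 10^6 m²
Δh = 11 ft = 3.353 m
ΔV = Sy × A × Δh = 0.13 × 4.88 × 10^6 × 3.353 = 2.127 × 10^6 m³
Q = 96.1 L/s = 8303 m³/d
t = ΔV / Q = 2.127 × 10^6 m³ / 8303 m³/d = 256.2 d
t = 256.2 d ≈ 8.539 months

t ≈ 8.54 months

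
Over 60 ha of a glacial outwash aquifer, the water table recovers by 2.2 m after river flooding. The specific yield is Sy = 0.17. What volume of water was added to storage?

ΔV ≈ 2.24 × 10^5 m³

A = 60 ha = 6 × 10^5 m²
ΔV = Sy × A × Δh = 0.17 × 6 × 10^5 m² × 2.2 m = 2.244 × 10^5 m³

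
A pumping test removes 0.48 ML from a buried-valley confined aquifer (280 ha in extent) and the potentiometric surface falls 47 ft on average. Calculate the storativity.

S ≈ 1.2 × 10^-5

A = 280 ha = 2.8 × 10^6 m²
Δh = 47 ft = 14.33 m
ΔV = 0.48 ML = 480 m³
S = ΔV / (A × Δh) = 480 m³ / (2.8 × 10^6 m² × 14.33 m) = 1.197 × 10^-5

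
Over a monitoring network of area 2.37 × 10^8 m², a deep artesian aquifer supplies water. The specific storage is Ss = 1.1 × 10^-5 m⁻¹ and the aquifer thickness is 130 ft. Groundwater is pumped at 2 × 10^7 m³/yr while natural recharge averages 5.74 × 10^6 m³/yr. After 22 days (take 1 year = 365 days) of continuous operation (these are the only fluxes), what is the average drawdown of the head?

Δh ≈ 8.32 m

b = 130 ft = 39.62 m
S = Ss × b = 1.1 × 10^-5 m⁻¹ × 39.62 m = 4.359 × 10^-4
Net abstraction = 2 × 10^7 − 5.74 × 10^6 = 1.426 × 10^7 m³/yr
Q_net = 1.426 × 10^7 m³/yr = 39070 m³/d
ΔV = Q × t = 39070 m³/d × 22 d = 8.595 × 10^5 m³
Δh = ΔV / (S × A) = 8.595 × 10^5 / (4.359 × 10^-4 × 2.37 × 10^8) = 8.321 m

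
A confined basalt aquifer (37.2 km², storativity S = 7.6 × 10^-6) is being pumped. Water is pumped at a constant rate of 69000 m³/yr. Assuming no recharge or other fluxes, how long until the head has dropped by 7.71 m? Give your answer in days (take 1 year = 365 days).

A = 37.2 km² = 3.72 × 10^7 m²
ΔV = S × A × Δh = 7.6 × 10^-6 × 3.72 × 10^7 × 7.71 = 2180 m³
Q = 69000 m³/yr = 189 m³/d
t = ΔV / Q = 2180 m³ / 189 m³/d = 11.53 d

t ≈ 11.5 days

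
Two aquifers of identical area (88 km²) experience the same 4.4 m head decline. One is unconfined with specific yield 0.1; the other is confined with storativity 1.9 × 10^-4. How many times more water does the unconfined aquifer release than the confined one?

A = 88 km² = 8.8 × 10^7 m²
Unconfined: ΔV_u = Sy × A × Δh = 0.1 × 8.8 × 10^7 × 4.4 = 3.872 × 10^7 m³
Confined: ΔV_c = S × A × Δh = 1.9 × 10^-4 × 8.8 × 10^7 × 4.4 = 73570 m³
Ratio = ΔV_u / ΔV_c = Sy / S = 0.1 / 1.9 × 10^-4 = 526.3

ΔV_u / ΔV_c ≈ 526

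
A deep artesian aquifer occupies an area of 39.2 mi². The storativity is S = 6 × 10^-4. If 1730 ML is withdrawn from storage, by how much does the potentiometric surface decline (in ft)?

Δh ≈ 93.2 ft

A = 39.2 mi² = 1.015 × 10^8 m²
ΔV = 1730 ML = 1.73 × 10^6 m³
Δh = ΔV / (S × A) = 1.73 × 10^6 m³ / (6 × 10^-4 × 1.015 × 10^8 m²) = 28.4 m
Δh = 28.4 m = 93.17 ft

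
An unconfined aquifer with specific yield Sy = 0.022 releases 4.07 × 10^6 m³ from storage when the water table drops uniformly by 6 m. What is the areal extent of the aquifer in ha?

A ≈ 3080 ha

A = ΔV / (Sy × Δh) = 4.07 × 10^6 / (0.022 × 6) = 3.083 × 10^7 m²
A = 3.083 × 10^7 m² = 3083 ha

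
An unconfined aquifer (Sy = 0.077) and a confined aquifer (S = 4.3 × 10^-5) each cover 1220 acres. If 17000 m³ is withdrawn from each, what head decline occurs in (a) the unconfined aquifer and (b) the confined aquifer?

Δh_u ≈ 0.0447 m; Δh_c ≈ 80.1 m

A = 1220 acres = 4.937 × 10^6 m²
Unconfined: Δh_u = ΔV/(Sy·A) = 17000/(0.077 × 4.937 × 10^6) = 0.04472 m
Confined: Δh_c = ΔV/(S·A) = 17000/(4.3 × 10^-5 × 4.937 × 10^6) = 80.08 m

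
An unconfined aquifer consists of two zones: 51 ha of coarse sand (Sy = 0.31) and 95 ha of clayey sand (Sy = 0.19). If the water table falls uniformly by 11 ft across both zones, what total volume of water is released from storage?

ΔV ≈ 1.14 × 10^6 m³

A₁ = 51 ha = 5.1 × 10^5 m²; A₂ = 95 ha = 9.5 × 10^5 m²
Δh = 11 ft = 3.353 m
ΔV₁ = 0.31 × 5.1 × 10^5 × 3.353 = 5.301 × 10^5 m³
ΔV₂ = 0.19 × 9.5 × 10^5 × 3.353 = 6.052 × 10^5 m³
ΔV = ΔV₁ + ΔV₂ = 1.135 × 10^6 m³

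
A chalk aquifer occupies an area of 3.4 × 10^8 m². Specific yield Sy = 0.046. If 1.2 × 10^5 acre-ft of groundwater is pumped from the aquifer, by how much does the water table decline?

ΔV = 1.2 × 10^5 acre-ft = 1.48 × 10^8 m³
Δh = ΔV / (Sy × A) = 1.48 × 10^8 m³ / (0.046 × 3.4 × 10^8 m²) = 9.464 m

Δh ≈ 9.46 m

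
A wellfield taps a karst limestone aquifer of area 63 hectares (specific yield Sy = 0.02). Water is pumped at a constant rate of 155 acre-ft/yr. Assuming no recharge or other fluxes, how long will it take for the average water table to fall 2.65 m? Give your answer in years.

A = 63 hectares = 6.3 × 10^5 m²
ΔV = Sy × A × Δh = 0.02 × 6.3 × 10^5 × 2.65 = 33390 m³
Q = 155 acre-ft/yr = 523.8 m³/d
t = ΔV / Q = 33390 m³ / 523.8 m³/d = 63.74 d
t = 63.74 d ≈ 0.1746 years

t ≈ 0.175 years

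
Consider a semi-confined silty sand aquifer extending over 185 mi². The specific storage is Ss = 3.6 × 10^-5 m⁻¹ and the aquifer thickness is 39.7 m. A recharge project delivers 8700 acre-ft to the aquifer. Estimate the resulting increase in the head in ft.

S = Ss × b = 3.6 × 10^-5 m⁻¹ × 39.7 m = 1.429 × 10^-3
A = 185 mi² = 4.791 × 10^8 m²
ΔV = 8700 acre-ft = 1.073 × 10^7 m³
Δh = ΔV / (S × A) = 1.073 × 10^7 m³ / (0.001429 × 4.791 × 10^8 m²) = 15.67 m
Δh = 15.67 m = 51.41 ft

Δh ≈ 51.4 ft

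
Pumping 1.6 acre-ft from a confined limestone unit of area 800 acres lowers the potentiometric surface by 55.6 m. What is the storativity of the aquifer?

S ≈ 1.1 × 10^-5

A = 800 acres = 3.237 × 10^6 m²
ΔV = 1.6 acre-ft = 1974 m³
S = ΔV / (A × Δh) = 1974 m³ / (3.237 × 10^6 m² × 55.6 m) = 1.096 × 10^-5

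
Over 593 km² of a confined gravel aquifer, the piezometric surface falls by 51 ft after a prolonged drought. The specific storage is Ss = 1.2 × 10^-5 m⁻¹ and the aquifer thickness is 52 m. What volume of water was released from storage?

S = Ss × b = 1.2 × 10^-5 m⁻¹ × 52 m = 6.24 × 10^-4
A = 593 km² = 5.93 × 10^8 m²
Δh = 51 ft = 15.54 m
ΔV = S × A × Δh = 6.24 × 10^-4 × 5.93 × 10^8 m² × 15.54 m = 5.752 × 10^6 m³

ΔV ≈ 5.75 × 10^6 m³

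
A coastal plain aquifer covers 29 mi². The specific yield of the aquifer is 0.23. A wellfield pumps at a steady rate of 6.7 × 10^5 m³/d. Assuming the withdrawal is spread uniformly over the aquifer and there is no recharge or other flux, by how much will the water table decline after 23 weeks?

Δh ≈ 6.24 m

A = 29 mi² = 7.511 × 10^7 m²
t = 23 weeks = 161 d
ΔV = Q × t = 6.7 × 10^5 m³/d × 161 d = 1.079 × 10^8 m³
Δh = ΔV / (Sy × A) = 1.079 × 10^8 / (0.23 × 7.511 × 10^7) = 6.244 m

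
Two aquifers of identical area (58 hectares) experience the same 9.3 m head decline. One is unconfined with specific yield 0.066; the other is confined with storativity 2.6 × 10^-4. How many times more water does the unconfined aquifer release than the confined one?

ΔV_u / ΔV_c ≈ 254

A = 58 hectares = 5.8 × 10^5 m²
Unconfined: ΔV_u = Sy × A × Δh = 0.066 × 5.8 × 10^5 × 9.3 = 3.56 × 10^5 m³
Confined: ΔV_c = S × A × Δh = 2.6 × 10^-4 × 5.8 × 10^5 × 9.3 = 1402 m³
Ratio = ΔV_u / ΔV_c = Sy / S = 0.066 / 2.6 × 10^-4 = 253.8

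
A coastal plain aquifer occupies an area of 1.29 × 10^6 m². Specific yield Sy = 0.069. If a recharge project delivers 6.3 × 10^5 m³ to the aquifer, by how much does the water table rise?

Δh ≈ 7.08 m

Δh = ΔV / (Sy × A) = 6.3 × 10^5 m³ / (0.069 × 1.29 × 10^6 m²) = 7.078 m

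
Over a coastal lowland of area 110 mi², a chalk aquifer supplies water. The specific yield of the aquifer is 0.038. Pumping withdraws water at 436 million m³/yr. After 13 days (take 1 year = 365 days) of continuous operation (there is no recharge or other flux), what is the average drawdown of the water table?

A = 110 mi² = 2.849 × 10^8 m²
Q = 436 million m³/yr = 1.195 × 10^6 m³/d
ΔV = Q × t = 1.195 × 10^6 m³/d × 13 d = 1.553 × 10^7 m³
Δh = ΔV / (Sy × A) = 1.553 × 10^7 / (0.038 × 2.849 × 10^8) = 1.434 m

Δh ≈ 1.43 m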